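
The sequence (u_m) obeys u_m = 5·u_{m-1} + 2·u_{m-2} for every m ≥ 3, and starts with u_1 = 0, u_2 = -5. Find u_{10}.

-3244455

Step forward from the initial values:
u_3 = -25;  u_4 = -135;  u_5 = -725;  u_6 = -3895;  u_7 = -20925;  u_8 = -112415;  u_9 = -603925;  u_{10} = -3244455.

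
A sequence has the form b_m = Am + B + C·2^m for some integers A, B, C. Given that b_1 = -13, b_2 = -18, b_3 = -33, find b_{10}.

Plug in m = 1, 2, 3: A + B + 2C = -13; 2A + B + 4C = -18; 3A + B + 8C = -33.
Subtracting the first from the second: A + 2C = -5.
Subtracting the second from the third: A + 4C = -15.
Solving: C = -5, A = 5, then B = -8.
Hence b_{10} = 5·10 + (-8) + (-5)·1024 = -5078.

-5078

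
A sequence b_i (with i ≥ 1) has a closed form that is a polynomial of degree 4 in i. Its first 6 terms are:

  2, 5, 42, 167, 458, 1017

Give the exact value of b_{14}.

35297

1st diffs: 3, 37, 125, 291, 559.
2nd diffs: 34, 88, 166, 268.
3rd diffs: 54, 78, 102.
4th diffs: 24, 24 (constant).
Newton forward-difference form: b_i = 2 + 3·C(i-1,1) + 34·C(i-1,2) + 54·C(i-1,3) + 24·C(i-1,4).
At i = 14: i-1 = 13, so b_{14} = 2 + 39 + 2652 + 15444 + 17160 = 35297.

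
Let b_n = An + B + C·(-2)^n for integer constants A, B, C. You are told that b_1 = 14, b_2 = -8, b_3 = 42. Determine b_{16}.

Plug in n = 1, 2, 3: A + B - 2C = 14; 2A + B + 4C = -8; 3A + B - 8C = 42.
Subtracting the first from the second: A + 6C = -22.
Subtracting the second from the third: A - 12C = 50.
Solving: C = -4, A = 2, then B = 4.
So b_n = 2·n + 4 + (-4)·(-2)^n; at n=16 this is -262108.

-262108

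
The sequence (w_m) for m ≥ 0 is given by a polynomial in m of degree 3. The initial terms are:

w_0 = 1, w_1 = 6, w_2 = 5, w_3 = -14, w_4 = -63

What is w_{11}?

-2254

1st diffs: 5, -1, -19, -49.
2nd diffs: -6, -18, -30.
3rd diffs: -12, -12 (constant).
Newton forward-difference form: w_m = 1 + 5·C(m,1) + (-6)·C(m,2) + (-12)·C(m,3).
At m = 11: m = 11, so w_{11} = 1 + 55 - 330 - 1980 = -2254.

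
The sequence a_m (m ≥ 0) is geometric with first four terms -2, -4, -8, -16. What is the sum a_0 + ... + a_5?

Common ratio r = 2.
a_m = (-2)·2^(m-0).
S = (-2)·(2^6 - 1)/(2 - 1) = (-2)·(64 - 1)/(1) = -126.

-126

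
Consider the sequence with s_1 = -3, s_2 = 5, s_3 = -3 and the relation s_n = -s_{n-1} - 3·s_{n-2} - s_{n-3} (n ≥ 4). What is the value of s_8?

-17

Compute successive terms:
s_4 = -9, s_5 = 13, s_6 = 17, s_7 = -47, s_8 = -17.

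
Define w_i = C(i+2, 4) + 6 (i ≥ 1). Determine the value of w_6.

C(8, 4) = 70, so w_6 = 76.

76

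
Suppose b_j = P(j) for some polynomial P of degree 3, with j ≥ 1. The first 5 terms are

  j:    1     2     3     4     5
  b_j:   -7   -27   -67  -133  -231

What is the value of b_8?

-777

1st diffs: -20, -40, -66, -98.
2nd diffs: -20, -26, -32.
3rd diffs: -6, -6 (constant).
So b_j = -j^3 - 4j^2 - j - 1.
Evaluating at j = 8 gives b_8 = -777.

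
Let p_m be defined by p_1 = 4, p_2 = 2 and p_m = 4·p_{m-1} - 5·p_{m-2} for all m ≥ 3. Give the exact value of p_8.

Step forward from the initial values:
p_3 = -12, p_4 = -58, p_5 = -172, p_6 = -398, p_7 = -732, p_8 = -938.

-938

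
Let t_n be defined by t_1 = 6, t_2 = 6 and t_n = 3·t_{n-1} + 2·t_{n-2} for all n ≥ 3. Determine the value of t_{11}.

Applying the relation repeatedly:
t_3 = 30  t_4 = 102  t_5 = 366  t_6 = 1302  t_7 = 4638  t_8 = 16518  t_9 = 58830  t_{10} = 209526  t_{11} = 746238.

746238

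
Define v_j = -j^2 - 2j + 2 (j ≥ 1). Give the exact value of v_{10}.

v_{10} = -1·10^2 - 2·10 + 2 = -118.

-118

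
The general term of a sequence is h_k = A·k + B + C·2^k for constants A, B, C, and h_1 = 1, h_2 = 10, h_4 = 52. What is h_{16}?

Plug in k = 1, 2, 4: A + B + 2C = 1; 2A + B + 4C = 10; 4A + B + 16C = 52.
Subtracting the first from the second: A + 2C = 9.
Subtracting the second from the third: 2A + 12C = 42.
Solving: C = 3, A = 3, then B = -8.
So h_k = 3·k + (-8) + 3·2^k; at k=16 this is 196648.

196648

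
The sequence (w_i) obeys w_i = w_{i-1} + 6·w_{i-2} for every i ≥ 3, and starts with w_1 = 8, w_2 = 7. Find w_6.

1009

Step forward from the initial values:
w_3 = 55, w_4 = 97, w_5 = 427, w_6 = 1009.
(Characteristic roots are 3 and -2.)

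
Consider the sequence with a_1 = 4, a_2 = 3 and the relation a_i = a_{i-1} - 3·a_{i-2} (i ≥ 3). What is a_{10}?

Applying the relation repeatedly:
a_3 = -9;  a_4 = -18;  a_5 = 9;  a_6 = 63;  a_7 = 36;  a_8 = -153;  a_9 = -261;  a_{10} = 198.

198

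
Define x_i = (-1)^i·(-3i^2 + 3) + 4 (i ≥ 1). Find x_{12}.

(-1)^12 = 1; -3i^2 + 3 at i=12 is -429; so x_{12} = -425.

-425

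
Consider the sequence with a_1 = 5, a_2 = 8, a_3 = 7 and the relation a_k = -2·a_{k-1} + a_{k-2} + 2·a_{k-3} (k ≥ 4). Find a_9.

Iterate the recurrence:
a_4 = 4  a_5 = 15  a_6 = -12  a_7 = 47  a_8 = -76  a_9 = 175.

175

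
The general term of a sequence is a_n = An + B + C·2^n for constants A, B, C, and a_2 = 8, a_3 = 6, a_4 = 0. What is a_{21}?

-2097102

Plug in n = 2, 3, 4: 2A + B + 4C = 8; 3A + B + 8C = 6; 4A + B + 16C = 0.
Subtracting the first from the second: A + 4C = -2.
Subtracting the second from the third: A + 8C = -6.
Solving: C = -1, A = 2, then B = 8.
Hence a_{21} = 2·21 + 8 + (-1)·2097152 = -2097102.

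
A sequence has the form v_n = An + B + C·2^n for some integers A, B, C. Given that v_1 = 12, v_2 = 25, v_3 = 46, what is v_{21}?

At n = 1, 2, 3: A + B + 2C = 12; 2A + B + 4C = 25; 3A + B + 8C = 46.
Subtracting the first from the second: A + 2C = 13.
Subtracting the second from the third: A + 4C = 21.
Solving: C = 4, A = 5, then B = -1.
Hence v_{21} = 5·21 + (-1) + 4·2097152 = 8388712.

8388712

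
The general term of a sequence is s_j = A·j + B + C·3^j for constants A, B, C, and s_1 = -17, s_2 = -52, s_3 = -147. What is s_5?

-1237

The three given values yield: A + B + 3C = -17; 2A + B + 9C = -52; 3A + B + 27C = -147.
Subtracting the first from the second: A + 6C = -35.
Subtracting the second from the third: A + 18C = -95.
Solving: C = -5, A = -5, then B = 3.
Therefore s_5 = -25 + 3 + (-5)·243 = -1237.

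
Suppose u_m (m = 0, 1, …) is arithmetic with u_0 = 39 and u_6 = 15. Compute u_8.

7

Common difference d = (15 - 39) / (6 - 0) = -4.
u_m = 39 + (m - 0)·(-4).
u_8 = 39 + 8·(-4) = 7.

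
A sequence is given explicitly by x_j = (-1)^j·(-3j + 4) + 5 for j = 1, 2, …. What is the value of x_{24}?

(-1)^24 = 1; -3j + 4 at j=24 is -68; so x_{24} = -63.

-63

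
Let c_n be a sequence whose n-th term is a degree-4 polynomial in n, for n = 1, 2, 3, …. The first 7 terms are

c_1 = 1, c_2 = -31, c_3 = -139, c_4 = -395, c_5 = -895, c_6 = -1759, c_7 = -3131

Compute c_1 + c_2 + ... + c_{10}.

-31718

1st diffs: -32, -108, -256, -500, -864, -1372.
2nd diffs: -76, -148, -244, -364, -508.
3rd diffs: -72, -96, -120, -144.
4th diffs: -24, -24, -24 (constant).
So c_n = -n^4 - 2n^3 - n^2 + 5.
Continuing: -5179, -8095, -12095.
Summing n = 1..10 (10 terms) gives -31718.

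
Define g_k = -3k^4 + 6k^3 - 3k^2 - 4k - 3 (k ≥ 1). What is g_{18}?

g_{18} = -3·18^4 + 6·18^3 - 3·18^2 - 4·18 - 3 = -280983.

-280983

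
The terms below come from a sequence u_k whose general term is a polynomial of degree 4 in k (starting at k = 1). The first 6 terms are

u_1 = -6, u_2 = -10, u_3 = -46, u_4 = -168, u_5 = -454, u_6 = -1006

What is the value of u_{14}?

1st diffs: -4, -36, -122, -286, -552.
2nd diffs: -32, -86, -164, -266.
3rd diffs: -54, -78, -102.
4th diffs: -24, -24 (constant).
Newton forward-difference form: u_k = -6 + (-4)·C(k-1,1) + (-32)·C(k-1,2) + (-54)·C(k-1,3) + (-24)·C(k-1,4).
At k = 14: k-1 = 13, so u_{14} = -6 - 52 - 2496 - 15444 - 17160 = -35158.

-35158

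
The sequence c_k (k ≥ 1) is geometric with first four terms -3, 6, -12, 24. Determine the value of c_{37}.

Common ratio r = -2.
c_k = (-3)·(-2)^(k-1).
c_{37} = (-3)·(-2)^36 = -206158430208.

-206158430208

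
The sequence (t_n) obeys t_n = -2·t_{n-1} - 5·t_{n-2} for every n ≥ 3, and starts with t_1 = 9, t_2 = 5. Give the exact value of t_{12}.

Applying the relation repeatedly:
t_3 = -55, t_4 = 85, t_5 = 105, t_6 = -635, t_7 = 745, t_8 = 1685, t_9 = -7095, t_{10} = 5765, t_{11} = 23945, t_{12} = -76715.

-76715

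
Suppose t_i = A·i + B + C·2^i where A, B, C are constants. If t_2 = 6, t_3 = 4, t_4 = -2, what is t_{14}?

The three given values yield: 2A + B + 4C = 6; 3A + B + 8C = 4; 4A + B + 16C = -2.
Subtracting the first from the second: A + 4C = -2.
Subtracting the second from the third: A + 8C = -6.
Solving: C = -1, A = 2, then B = 6.
So t_i = 2·i + 6 + (-1)·2^i; at i=14 this is -16350.

-16350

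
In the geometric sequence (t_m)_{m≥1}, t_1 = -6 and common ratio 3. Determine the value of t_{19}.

t_m = (-6)·3^(m-1).
t_{19} = (-6)·3^18 = -2324522934.

-2324522934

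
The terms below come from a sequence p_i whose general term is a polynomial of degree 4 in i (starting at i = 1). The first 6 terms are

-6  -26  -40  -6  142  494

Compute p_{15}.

39572

1st diffs: -20, -14, 34, 148, 352.
2nd diffs: 6, 48, 114, 204.
3rd diffs: 42, 66, 90.
4th diffs: 24, 24 (constant).
Newton forward-difference form: p_i = -6 + (-20)·C(i-1,1) + 6·C(i-1,2) + 42·C(i-1,3) + 24·C(i-1,4).
At i = 15: i-1 = 14, so p_{15} = -6 - 280 + 546 + 15288 + 24024 = 39572.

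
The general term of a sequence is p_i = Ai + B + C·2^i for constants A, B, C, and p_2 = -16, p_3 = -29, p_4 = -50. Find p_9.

-1067

Plug in i = 2, 3, 4: 2A + B + 4C = -16; 3A + B + 8C = -29; 4A + B + 16C = -50.
Subtracting the first from the second: A + 4C = -13.
Subtracting the second from the third: A + 8C = -21.
Solving: C = -2, A = -5, then B = 2.
Hence p_9 = -5·9 + 2 + (-2)·512 = -1067.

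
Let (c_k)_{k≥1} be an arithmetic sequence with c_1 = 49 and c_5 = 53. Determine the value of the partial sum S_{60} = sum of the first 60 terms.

Common difference d = (53 - 49) / (5 - 1) = 1.
c_k = 49 + (k - 1)·1.
c_{60} = 108; S = 60·(49 + 108)/2 = 4710.

4710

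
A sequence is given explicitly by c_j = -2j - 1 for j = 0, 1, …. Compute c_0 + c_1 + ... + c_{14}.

Over j = 0..14: Σj = 105.
Total = (-2)·105 + (-1)·15 = -225.

-225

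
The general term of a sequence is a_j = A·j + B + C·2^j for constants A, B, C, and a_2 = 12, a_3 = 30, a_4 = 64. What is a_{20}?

4194336

At j = 2, 3, 4: 2A + B + 4C = 12; 3A + B + 8C = 30; 4A + B + 16C = 64.
Subtracting the first from the second: A + 4C = 18.
Subtracting the second from the third: A + 8C = 34.
Solving: C = 4, A = 2, then B = -8.
Hence a_{20} = 2·20 + (-8) + 4·1048576 = 4194336.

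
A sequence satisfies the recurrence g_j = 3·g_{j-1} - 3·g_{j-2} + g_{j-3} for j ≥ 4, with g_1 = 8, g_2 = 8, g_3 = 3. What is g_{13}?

-322

Step forward from the initial values:
g_4 = -7  g_5 = -22  g_6 = -42  g_7 = -67  g_8 = -97  g_9 = -132  g_{10} = -172  g_{11} = -217  g_{12} = -267  g_{13} = -322.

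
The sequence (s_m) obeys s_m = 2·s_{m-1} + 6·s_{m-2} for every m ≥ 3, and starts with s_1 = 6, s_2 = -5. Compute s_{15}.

67515776

Iterate the recurrence:
s_3 = 26, s_4 = 22, s_5 = 200, …, s_{12} = 1391968, s_{13} = 5081216, s_{14} = 18514240, s_{15} = 67515776.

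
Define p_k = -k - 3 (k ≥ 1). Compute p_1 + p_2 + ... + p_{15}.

-165

Over k = 1..15: Σk = 120.
Total = (-1)·120 + (-3)·15 = -165.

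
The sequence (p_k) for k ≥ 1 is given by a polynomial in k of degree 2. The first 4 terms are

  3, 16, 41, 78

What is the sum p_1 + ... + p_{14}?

1st diffs: 13, 25, 37.
2nd diffs: 12, 12 (constant).
Newton forward-difference form: p_k = 3 + 13·C(k-1,1) + 12·C(k-1,2).
Continuing: …, 127, 188, 261, 346, …, p_{14} = 1108.
Summing k = 1..14 (14 terms) gives 5593.

5593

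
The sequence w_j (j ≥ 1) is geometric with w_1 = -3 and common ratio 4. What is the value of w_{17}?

-12884901888

w_j = (-3)·4^(j-1).
w_{17} = (-3)·4^16 = -12884901888.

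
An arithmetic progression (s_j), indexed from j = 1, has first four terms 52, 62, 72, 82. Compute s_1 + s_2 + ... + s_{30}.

5910

Common difference d = 10.
s_j = 52 + (j - 1)·10.
s_{30} = 342; S = 30·(52 + 342)/2 = 5910.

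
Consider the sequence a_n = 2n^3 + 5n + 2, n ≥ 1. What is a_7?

723

a_7 = 2·7^3 + 5·7 + 2 = 723.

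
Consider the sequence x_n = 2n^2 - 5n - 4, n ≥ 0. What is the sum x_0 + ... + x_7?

108

Over n = 0..7: Σn = 28, Σn² = 140.
Total = (2)·140 + (-5)·28 + (-4)·8 = 108.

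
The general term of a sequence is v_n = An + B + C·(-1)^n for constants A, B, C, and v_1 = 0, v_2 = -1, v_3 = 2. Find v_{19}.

18

At n = 1, 2, 3: A + B - C = 0; 2A + B + C = -1; 3A + B - C = 2.
Subtracting the first from the second: A + 2C = -1.
Subtracting the second from the third: A - 2C = 3.
Solving: C = -1, A = 1, then B = -2.
Hence v_{19} = 1·19 + (-2) + (-1)·(-1) = 18.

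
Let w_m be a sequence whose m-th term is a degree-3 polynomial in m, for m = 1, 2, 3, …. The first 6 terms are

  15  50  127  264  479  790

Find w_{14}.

1st diffs: 35, 77, 137, 215, 311.
2nd diffs: 42, 60, 78, 96.
3rd diffs: 18, 18, 18 (constant).
So w_m = 3m^3 + 3m^2 + 5m + 4.
Evaluating at m = 14 gives w_{14} = 8894.

8894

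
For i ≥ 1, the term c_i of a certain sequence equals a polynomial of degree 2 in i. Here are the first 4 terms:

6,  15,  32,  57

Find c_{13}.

642

1st diffs: 9, 17, 25.
2nd diffs: 8, 8 (constant).
So c_i = 4i^2 - 3i + 5.
Evaluating at i = 13 gives c_{13} = 642.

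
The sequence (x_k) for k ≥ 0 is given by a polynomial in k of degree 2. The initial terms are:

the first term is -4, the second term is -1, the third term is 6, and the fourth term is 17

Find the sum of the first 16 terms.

1st diffs: 3, 7, 11.
2nd diffs: 4, 4 (constant).
Newton forward-difference form: x_k = -4 + 3·C(k,1) + 4·C(k,2).
Continuing: …, 32, 51, 74, 101, …, x_{15} = 461.
Summing k = 0..15 (16 terms) gives 2536.

2536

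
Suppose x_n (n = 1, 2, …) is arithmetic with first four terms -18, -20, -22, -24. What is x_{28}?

Common difference d = -2.
x_n = -18 + (n - 1)·(-2).
x_{28} = -18 + 27·(-2) = -72.

-72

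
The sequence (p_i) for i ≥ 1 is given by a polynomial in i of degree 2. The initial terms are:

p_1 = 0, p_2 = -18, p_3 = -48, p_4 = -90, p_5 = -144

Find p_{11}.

-720

1st diffs: -18, -30, -42, -54.
2nd diffs: -12, -12, -12 (constant).
Newton forward-difference form: p_i = (-18)·C(i-1,1) + (-12)·C(i-1,2).
At i = 11: i-1 = 10, so p_{11} = -180 - 540 = -720.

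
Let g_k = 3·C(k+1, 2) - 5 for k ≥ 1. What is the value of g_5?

40

C(6, 2) = 15, so g_5 = 40.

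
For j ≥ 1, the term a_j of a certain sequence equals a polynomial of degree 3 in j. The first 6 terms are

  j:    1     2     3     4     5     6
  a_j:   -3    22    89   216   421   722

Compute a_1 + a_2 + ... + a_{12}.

1st diffs: 25, 67, 127, 205, 301.
2nd diffs: 42, 60, 78, 96.
3rd diffs: 18, 18, 18 (constant).
Newton forward-difference form: a_j = -3 + 25·C(j-1,1) + 42·C(j-1,2) + 18·C(j-1,3).
Continuing: …, 1137, 1684, 2381, 3246, …, a_{12} = 5552.
Summing j = 1..12 (12 terms) gives 19764.

19764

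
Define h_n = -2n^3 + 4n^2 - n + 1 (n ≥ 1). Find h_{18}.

-10385

h_{18} = -2·18^3 + 4·18^2 - 1·18 + 1 = -10385.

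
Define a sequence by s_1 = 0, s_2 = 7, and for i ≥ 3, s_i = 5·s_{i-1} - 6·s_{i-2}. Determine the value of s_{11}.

406175

s_3 = 35  s_4 = 133  s_5 = 455  s_6 = 1477  s_7 = 4655  s_8 = 14413  s_9 = 44135  s_{10} = 134197  s_{11} = 406175.
(Characteristic roots are 3 and 2.)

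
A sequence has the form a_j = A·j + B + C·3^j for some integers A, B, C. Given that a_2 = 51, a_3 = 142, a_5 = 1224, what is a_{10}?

Plug in j = 2, 3, 5: 2A + B + 9C = 51; 3A + B + 27C = 142; 5A + B + 243C = 1224.
Subtracting the first from the second: A + 18C = 91.
Subtracting the second from the third: 2A + 216C = 1082.
Solving: C = 5, A = 1, then B = 4.
Therefore a_{10} = 10 + 4 + 5·59049 = 295259.

295259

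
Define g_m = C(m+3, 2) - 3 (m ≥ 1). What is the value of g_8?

C(11, 2) = 55, so g_8 = 52.

52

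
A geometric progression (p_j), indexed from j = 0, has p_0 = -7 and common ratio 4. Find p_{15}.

p_j = (-7)·4^(j-0).
p_{15} = (-7)·4^15 = -7516192768.

-7516192768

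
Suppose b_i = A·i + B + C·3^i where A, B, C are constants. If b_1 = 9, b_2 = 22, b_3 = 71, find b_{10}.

At i = 1, 2, 3: A + B + 3C = 9; 2A + B + 9C = 22; 3A + B + 27C = 71.
Subtracting the first from the second: A + 6C = 13.
Subtracting the second from the third: A + 18C = 49.
Solving: C = 3, A = -5, then B = 5.
So b_i = -5·i + 5 + 3·3^i; at i=10 this is 177102.

177102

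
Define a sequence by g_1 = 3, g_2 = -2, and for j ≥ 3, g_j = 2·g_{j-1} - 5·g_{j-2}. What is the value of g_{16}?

Compute successive terms:
g_3 = -19; g_4 = -28; g_5 = 39; …; g_{13} = 9519; g_{14} = -111022; g_{15} = -269639; g_{16} = 15832.

15832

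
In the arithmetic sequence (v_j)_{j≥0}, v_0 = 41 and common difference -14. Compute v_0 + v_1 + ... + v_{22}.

v_j = 41 + (j - 0)·(-14).
v_{22} = -267; S = 23·(41 + (-267))/2 = -2599.

-2599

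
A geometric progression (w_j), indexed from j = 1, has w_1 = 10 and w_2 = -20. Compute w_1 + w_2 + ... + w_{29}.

Common ratio r = -2.
w_j = 10·(-2)^(j-1).
S = 10·((-2)^29 - 1)/(-2 - 1) = 10·(-536870912 - 1)/(-3) = 1789569710.

1789569710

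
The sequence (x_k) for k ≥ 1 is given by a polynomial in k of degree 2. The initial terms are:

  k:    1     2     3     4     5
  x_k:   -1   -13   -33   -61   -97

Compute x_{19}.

1st diffs: -12, -20, -28, -36.
2nd diffs: -8, -8, -8 (constant).
Newton forward-difference form: x_k = -1 + (-12)·C(k-1,1) + (-8)·C(k-1,2).
At k = 19: k-1 = 18, so x_{19} = -1 - 216 - 1224 = -1441.

-1441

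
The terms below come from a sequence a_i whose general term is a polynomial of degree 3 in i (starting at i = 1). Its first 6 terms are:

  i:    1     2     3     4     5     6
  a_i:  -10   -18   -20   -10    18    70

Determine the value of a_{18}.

4750

1st diffs: -8, -2, 10, 28, 52.
2nd diffs: 6, 12, 18, 24.
3rd diffs: 6, 6, 6 (constant).
So a_i = i^3 - 3i^2 - 6i - 2.
Evaluating at i = 18 gives a_{18} = 4750.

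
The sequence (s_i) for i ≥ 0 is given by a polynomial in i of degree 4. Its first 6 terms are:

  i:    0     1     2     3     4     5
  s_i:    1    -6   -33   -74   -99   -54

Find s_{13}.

1st diffs: -7, -27, -41, -25, 45.
2nd diffs: -20, -14, 16, 70.
3rd diffs: 6, 30, 54.
4th diffs: 24, 24 (constant).
So s_i = i^4 - 5i^3 - 2i^2 - i + 1.
Evaluating at i = 13 gives s_{13} = 17226.

17226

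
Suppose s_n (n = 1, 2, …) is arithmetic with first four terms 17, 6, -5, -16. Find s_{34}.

-346

Common difference d = -11.
s_n = 17 + (n - 1)·(-11).
s_{34} = 17 + 33·(-11) = -346.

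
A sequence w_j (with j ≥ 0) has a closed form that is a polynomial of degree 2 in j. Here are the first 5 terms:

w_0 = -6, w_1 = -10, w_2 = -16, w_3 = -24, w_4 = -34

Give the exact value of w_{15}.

-276

1st diffs: -4, -6, -8, -10.
2nd diffs: -2, -2, -2 (constant).
Newton forward-difference form: w_j = -6 + (-4)·C(j,1) + (-2)·C(j,2).
At j = 15: j = 15, so w_{15} = -6 - 60 - 210 = -276.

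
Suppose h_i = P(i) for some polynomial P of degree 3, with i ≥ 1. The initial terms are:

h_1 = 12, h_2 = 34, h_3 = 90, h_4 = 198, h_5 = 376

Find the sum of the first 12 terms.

1st diffs: 22, 56, 108, 178.
2nd diffs: 34, 52, 70.
3rd diffs: 18, 18 (constant).
Newton forward-difference form: h_i = 12 + 22·C(i-1,1) + 34·C(i-1,2) + 18·C(i-1,3).
Continuing: …, 642, 1014, 1510, 2148, …, h_{12} = 5094.
Summing i = 1..12 (12 terms) gives 17986.

17986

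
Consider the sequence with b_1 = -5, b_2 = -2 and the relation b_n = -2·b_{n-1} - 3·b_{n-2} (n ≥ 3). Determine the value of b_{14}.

Applying the relation repeatedly:
b_3 = 19, b_4 = -32, b_5 = 7, …, b_{11} = 1051, b_{12} = 856, b_{13} = -4865, b_{14} = 7162.

7162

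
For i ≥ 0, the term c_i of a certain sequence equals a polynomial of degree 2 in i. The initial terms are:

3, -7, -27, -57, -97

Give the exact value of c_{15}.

-1197

1st diffs: -10, -20, -30, -40.
2nd diffs: -10, -10, -10 (constant).
Newton forward-difference form: c_i = 3 + (-10)·C(i,1) + (-10)·C(i,2).
At i = 15: i = 15, so c_{15} = 3 - 150 - 1050 = -1197.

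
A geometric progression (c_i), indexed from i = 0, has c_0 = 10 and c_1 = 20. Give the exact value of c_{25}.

Common ratio r = 2.
c_i = 10·2^(i-0).
c_{25} = 10·2^25 = 335544320.

335544320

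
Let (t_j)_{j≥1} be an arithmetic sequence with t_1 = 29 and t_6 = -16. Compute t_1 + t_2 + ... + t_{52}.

Common difference d = (-16 - 29) / (6 - 1) = -9.
t_j = 29 + (j - 1)·(-9).
t_{52} = -430; S = 52·(29 + (-430))/2 = -10426.

-10426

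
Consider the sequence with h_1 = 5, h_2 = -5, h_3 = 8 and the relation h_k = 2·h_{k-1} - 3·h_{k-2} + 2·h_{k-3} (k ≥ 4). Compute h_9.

h_4 = 41, h_5 = 48, h_6 = -11, h_7 = -84, h_8 = -39, h_9 = 152.

152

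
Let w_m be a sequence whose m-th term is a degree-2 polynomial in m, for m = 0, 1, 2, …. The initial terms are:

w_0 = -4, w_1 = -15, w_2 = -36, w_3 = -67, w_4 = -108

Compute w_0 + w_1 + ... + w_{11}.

-2974

1st diffs: -11, -21, -31, -41.
2nd diffs: -10, -10, -10 (constant).
So w_m = -5m^2 - 6m - 4.
Continuing: …, -159, -220, -291, -372, …, w_{11} = -675.
Summing m = 0..11 (12 terms) gives -2974.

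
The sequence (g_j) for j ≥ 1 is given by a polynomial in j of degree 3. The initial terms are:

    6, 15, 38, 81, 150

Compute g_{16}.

4341

1st diffs: 9, 23, 43, 69.
2nd diffs: 14, 20, 26.
3rd diffs: 6, 6 (constant).
Newton forward-difference form: g_j = 6 + 9·C(j-1,1) + 14·C(j-1,2) + 6·C(j-1,3).
At j = 16: j-1 = 15, so g_{16} = 6 + 135 + 1470 + 2730 = 4341.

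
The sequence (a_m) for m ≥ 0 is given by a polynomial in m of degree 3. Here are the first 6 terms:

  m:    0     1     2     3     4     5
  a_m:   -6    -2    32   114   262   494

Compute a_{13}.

1st diffs: 4, 34, 82, 148, 232.
2nd diffs: 30, 48, 66, 84.
3rd diffs: 18, 18, 18 (constant).
So a_m = 3m^3 + 6m^2 - 5m - 6.
Evaluating at m = 13 gives a_{13} = 7534.

7534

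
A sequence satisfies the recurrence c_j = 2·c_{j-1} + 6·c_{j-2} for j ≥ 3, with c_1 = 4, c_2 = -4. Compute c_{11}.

c_3 = 16, c_4 = 8, c_5 = 112, c_6 = 272, c_7 = 1216, c_8 = 4064, c_9 = 15424, c_{10} = 55232, c_{11} = 203008.

203008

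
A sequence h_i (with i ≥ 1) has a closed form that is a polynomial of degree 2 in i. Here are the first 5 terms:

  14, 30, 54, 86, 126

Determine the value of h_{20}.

1st diffs: 16, 24, 32, 40.
2nd diffs: 8, 8, 8 (constant).
Newton forward-difference form: h_i = 14 + 16·C(i-1,1) + 8·C(i-1,2).
At i = 20: i-1 = 19, so h_{20} = 14 + 304 + 1368 = 1686.

1686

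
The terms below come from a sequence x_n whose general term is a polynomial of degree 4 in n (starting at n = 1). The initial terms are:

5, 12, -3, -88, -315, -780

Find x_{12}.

1st diffs: 7, -15, -85, -227, -465.
2nd diffs: -22, -70, -142, -238.
3rd diffs: -48, -72, -96.
4th diffs: -24, -24 (constant).
Newton forward-difference form: x_n = 5 + 7·C(n-1,1) + (-22)·C(n-1,2) + (-48)·C(n-1,3) + (-24)·C(n-1,4).
At n = 12: n-1 = 11, so x_{12} = 5 + 77 - 1210 - 7920 - 7920 = -16968.

-16968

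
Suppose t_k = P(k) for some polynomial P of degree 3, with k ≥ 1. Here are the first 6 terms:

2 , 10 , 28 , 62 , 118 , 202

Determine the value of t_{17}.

4690

1st diffs: 8, 18, 34, 56, 84.
2nd diffs: 10, 16, 22, 28.
3rd diffs: 6, 6, 6 (constant).
Newton forward-difference form: t_k = 2 + 8·C(k-1,1) + 10·C(k-1,2) + 6·C(k-1,3).
At k = 17: k-1 = 16, so t_{17} = 2 + 128 + 1200 + 3360 = 4690.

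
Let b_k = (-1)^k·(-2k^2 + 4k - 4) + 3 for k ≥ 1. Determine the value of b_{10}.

(-1)^10 = 1; -2k^2 + 4k - 4 at k=10 is -164; so b_{10} = -161.

-161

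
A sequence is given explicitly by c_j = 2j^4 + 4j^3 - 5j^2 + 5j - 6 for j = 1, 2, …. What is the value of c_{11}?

34050

c_{11} = 2·11^4 + 4·11^3 - 5·11^2 + 5·11 - 6 = 34050.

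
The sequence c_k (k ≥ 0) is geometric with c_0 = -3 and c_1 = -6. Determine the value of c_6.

Common ratio r = 2.
c_k = (-3)·2^(k-0).
c_6 = (-3)·2^6 = -192.

-192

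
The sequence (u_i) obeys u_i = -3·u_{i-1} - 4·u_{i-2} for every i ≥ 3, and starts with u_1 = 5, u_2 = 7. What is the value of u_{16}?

u_3 = -41, u_4 = 95, u_5 = -121, …, u_{13} = -45625, u_{14} = 43567, u_{15} = 51799, u_{16} = -329665.

-329665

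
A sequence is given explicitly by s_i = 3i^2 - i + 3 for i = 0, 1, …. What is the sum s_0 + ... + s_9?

840

Over i = 0..9: Σi = 45, Σi² = 285.
Total = (3)·285 + (-1)·45 + (3)·10 = 840.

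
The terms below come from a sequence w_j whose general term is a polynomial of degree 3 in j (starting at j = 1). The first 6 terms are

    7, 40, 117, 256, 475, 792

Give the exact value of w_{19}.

1st diffs: 33, 77, 139, 219, 317.
2nd diffs: 44, 62, 80, 98.
3rd diffs: 18, 18, 18 (constant).
So w_j = 3j^3 + 4j^2.
Evaluating at j = 19 gives w_{19} = 22021.

22021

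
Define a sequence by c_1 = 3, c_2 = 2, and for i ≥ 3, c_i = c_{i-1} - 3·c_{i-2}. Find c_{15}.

3233

Iterate the recurrence:
c_3 = -7, c_4 = -13, c_5 = 8, …, c_{12} = 227, c_{13} = -1957, c_{14} = -2638, c_{15} = 3233.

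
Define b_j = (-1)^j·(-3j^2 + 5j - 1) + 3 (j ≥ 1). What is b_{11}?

312

(-1)^11 = -1; -3j^2 + 5j - 1 at j=11 is -309; so b_{11} = 312.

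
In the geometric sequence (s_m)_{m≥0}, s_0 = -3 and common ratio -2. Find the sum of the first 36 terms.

68719476735

s_m = (-3)·(-2)^(m-0).
S = (-3)·((-2)^36 - 1)/(-2 - 1) = (-3)·(68719476736 - 1)/(-3) = 68719476735.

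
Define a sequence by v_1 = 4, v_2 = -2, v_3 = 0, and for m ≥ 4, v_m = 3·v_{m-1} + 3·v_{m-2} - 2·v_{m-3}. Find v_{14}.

Step forward from the initial values:
v_4 = -14; v_5 = -38; v_6 = -156; …; v_{11} = -101198; v_{12} = -371340; v_{13} = -1362434; v_{14} = -4998926.

-4998926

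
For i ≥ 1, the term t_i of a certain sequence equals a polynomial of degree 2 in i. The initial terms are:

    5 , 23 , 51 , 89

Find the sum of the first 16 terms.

1st diffs: 18, 28, 38.
2nd diffs: 10, 10 (constant).
Newton forward-difference form: t_i = 5 + 18·C(i-1,1) + 10·C(i-1,2).
Continuing: …, 137, 195, 263, 341, …, t_{16} = 1325.
Summing i = 1..16 (16 terms) gives 7840.

7840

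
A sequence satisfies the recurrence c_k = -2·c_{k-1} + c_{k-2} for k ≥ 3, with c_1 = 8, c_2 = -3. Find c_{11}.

15014

Applying the relation repeatedly:
c_3 = 14; c_4 = -31; c_5 = 76; c_6 = -183; c_7 = 442; c_8 = -1067; c_9 = 2576; c_{10} = -6219; c_{11} = 15014.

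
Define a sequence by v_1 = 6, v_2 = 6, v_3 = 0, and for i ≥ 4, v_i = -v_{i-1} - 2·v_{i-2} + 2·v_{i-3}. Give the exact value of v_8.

60

Compute successive terms:
v_4 = 0;  v_5 = 12;  v_6 = -12;  v_7 = -12;  v_8 = 60.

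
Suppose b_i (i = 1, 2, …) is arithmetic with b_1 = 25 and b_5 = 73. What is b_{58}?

709

Common difference d = (73 - 25) / (5 - 1) = 12.
b_i = 25 + (i - 1)·12.
b_{58} = 25 + 57·12 = 709.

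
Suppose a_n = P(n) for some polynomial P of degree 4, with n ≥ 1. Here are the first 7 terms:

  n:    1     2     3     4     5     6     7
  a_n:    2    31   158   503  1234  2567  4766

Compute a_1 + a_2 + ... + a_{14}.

1st diffs: 29, 127, 345, 731, 1333, 2199.
2nd diffs: 98, 218, 386, 602, 866.
3rd diffs: 120, 168, 216, 264.
4th diffs: 48, 48, 48 (constant).
So a_n = 2n^4 - n^2 + 2n - 1.
Continuing: …, 8143, 13058, 19919, 29182, …, a_{14} = 76663.
Summing n = 1..14 (14 terms) gives 254555.

254555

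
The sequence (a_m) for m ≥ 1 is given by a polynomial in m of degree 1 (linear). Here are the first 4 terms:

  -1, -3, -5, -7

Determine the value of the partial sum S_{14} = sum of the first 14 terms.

1st diffs: -2, -2, -2 (constant).
So a_m = -2m + 1.
Continuing: …, -9, -11, -13, -15, …, a_{14} = -27.
Summing m = 1..14 (14 terms) gives -196.

-196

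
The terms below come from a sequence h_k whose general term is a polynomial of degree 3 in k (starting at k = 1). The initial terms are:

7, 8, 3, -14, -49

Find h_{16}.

-3338

1st diffs: 1, -5, -17, -35.
2nd diffs: -6, -12, -18.
3rd diffs: -6, -6 (constant).
So h_k = -k^3 + 3k^2 - k + 6.
Evaluating at k = 16 gives h_{16} = -3338.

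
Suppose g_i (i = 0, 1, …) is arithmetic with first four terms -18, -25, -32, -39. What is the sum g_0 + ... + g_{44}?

-7740

Common difference d = -7.
g_i = -18 + (i - 0)·(-7).
g_{44} = -326; S = 45·(-18 + (-326))/2 = -7740.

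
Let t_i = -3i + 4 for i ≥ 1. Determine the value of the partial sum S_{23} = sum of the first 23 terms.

-736

Over i = 1..23: Σi = 276.
Total = (-3)·276 + (4)·23 = -736.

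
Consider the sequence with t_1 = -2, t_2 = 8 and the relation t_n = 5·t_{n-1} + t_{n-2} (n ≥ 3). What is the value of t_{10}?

Applying the relation repeatedly:
t_3 = 38, t_4 = 198, t_5 = 1028, t_6 = 5338, t_7 = 27718, t_8 = 143928, t_9 = 747358, t_{10} = 3880718.

3880718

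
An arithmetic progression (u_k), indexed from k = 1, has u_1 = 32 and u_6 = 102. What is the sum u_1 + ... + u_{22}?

Common difference d = (102 - 32) / (6 - 1) = 14.
u_k = 32 + (k - 1)·14.
u_{22} = 326; S = 22·(32 + 326)/2 = 3938.

3938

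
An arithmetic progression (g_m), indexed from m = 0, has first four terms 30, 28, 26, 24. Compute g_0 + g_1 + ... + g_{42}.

-516

Common difference d = -2.
g_m = 30 + (m - 0)·(-2).
g_{42} = -54; S = 43·(30 + (-54))/2 = -516.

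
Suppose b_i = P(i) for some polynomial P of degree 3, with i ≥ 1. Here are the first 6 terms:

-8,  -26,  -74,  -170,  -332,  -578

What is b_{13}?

-6164

1st diffs: -18, -48, -96, -162, -246.
2nd diffs: -30, -48, -66, -84.
3rd diffs: -18, -18, -18 (constant).
Newton forward-difference form: b_i = -8 + (-18)·C(i-1,1) + (-30)·C(i-1,2) + (-18)·C(i-1,3).
At i = 13: i-1 = 12, so b_{13} = -8 - 216 - 1980 - 3960 = -6164.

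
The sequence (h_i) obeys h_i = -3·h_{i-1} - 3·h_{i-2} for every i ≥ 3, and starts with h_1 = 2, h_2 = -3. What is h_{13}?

Iterate the recurrence:
h_3 = 3, h_4 = 0, h_5 = -9, …, h_{10} = 0, h_{11} = 243, h_{12} = -729, h_{13} = 1458.

1458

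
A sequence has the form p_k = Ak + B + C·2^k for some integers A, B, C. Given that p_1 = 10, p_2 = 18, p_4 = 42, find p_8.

306

Plug in k = 1, 2, 4: A + B + 2C = 10; 2A + B + 4C = 18; 4A + B + 16C = 42.
Subtracting the first from the second: A + 2C = 8.
Subtracting the second from the third: 2A + 12C = 24.
Solving: C = 1, A = 6, then B = 2.
So p_k = 6·k + 2 + 1·2^k; at k=8 this is 306.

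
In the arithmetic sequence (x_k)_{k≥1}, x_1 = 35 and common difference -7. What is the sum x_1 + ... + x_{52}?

-7462

x_k = 35 + (k - 1)·(-7).
x_{52} = -322; S = 52·(35 + (-322))/2 = -7462.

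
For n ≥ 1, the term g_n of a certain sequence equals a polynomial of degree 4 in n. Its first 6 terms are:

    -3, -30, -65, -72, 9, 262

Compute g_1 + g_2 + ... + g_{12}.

1st diffs: -27, -35, -7, 81, 253.
2nd diffs: -8, 28, 88, 172.
3rd diffs: 36, 60, 84.
4th diffs: 24, 24 (constant).
So g_n = n^4 - 4n^3 - 5n^2 + n + 4.
Continuing: …, 795, 1740, 3253, 5514, …, g_{12} = 13120.
Summing n = 1..12 (12 terms) gives 33250.

33250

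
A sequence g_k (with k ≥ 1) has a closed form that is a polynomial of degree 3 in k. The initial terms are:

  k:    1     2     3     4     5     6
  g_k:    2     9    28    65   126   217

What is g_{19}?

1st diffs: 7, 19, 37, 61, 91.
2nd diffs: 12, 18, 24, 30.
3rd diffs: 6, 6, 6 (constant).
Newton forward-difference form: g_k = 2 + 7·C(k-1,1) + 12·C(k-1,2) + 6·C(k-1,3).
At k = 19: k-1 = 18, so g_{19} = 2 + 126 + 1836 + 4896 = 6860.

6860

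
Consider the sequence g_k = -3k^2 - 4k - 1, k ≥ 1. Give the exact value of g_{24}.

g_{24} = -3·24^2 - 4·24 - 1 = -1825.

-1825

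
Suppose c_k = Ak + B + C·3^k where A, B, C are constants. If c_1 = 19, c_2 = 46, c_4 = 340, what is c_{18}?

The three given values yield: A + B + 3C = 19; 2A + B + 9C = 46; 4A + B + 81C = 340.
Subtracting the first from the second: A + 6C = 27.
Subtracting the second from the third: 2A + 72C = 294.
Solving: C = 4, A = 3, then B = 4.
So c_k = 3·k + 4 + 4·3^k; at k=18 this is 1549682014.

1549682014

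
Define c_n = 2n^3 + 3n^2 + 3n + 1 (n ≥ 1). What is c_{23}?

c_{23} = 2·23^3 + 3·23^2 + 3·23 + 1 = 25991.

25991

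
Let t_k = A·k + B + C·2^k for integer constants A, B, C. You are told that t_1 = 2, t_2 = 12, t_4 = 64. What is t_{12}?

Write the equations: A + B + 2C = 2; 2A + B + 4C = 12; 4A + B + 16C = 64.
Subtracting the first from the second: A + 2C = 10.
Subtracting the second from the third: 2A + 12C = 52.
Solving: C = 4, A = 2, then B = -8.
Therefore t_{12} = 24 + (-8) + 4·4096 = 16400.

16400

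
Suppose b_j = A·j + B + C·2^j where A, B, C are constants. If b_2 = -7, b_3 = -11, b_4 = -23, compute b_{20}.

-2097079

Write the equations: 2A + B + 4C = -7; 3A + B + 8C = -11; 4A + B + 16C = -23.
Subtracting the first from the second: A + 4C = -4.
Subtracting the second from the third: A + 8C = -12.
Solving: C = -2, A = 4, then B = -7.
Hence b_{20} = 4·20 + (-7) + (-2)·1048576 = -2097079.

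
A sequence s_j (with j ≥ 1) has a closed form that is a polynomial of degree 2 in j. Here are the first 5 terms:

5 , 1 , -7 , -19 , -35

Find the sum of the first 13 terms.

-1391

1st diffs: -4, -8, -12, -16.
2nd diffs: -4, -4, -4 (constant).
Newton forward-difference form: s_j = 5 + (-4)·C(j-1,1) + (-4)·C(j-1,2).
Continuing: …, -55, -79, -107, -139, …, s_{13} = -307.
Summing j = 1..13 (13 terms) gives -1391.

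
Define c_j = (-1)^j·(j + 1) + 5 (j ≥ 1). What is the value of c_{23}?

-19

(-1)^23 = -1; j + 1 at j=23 is 24; so c_{23} = -19.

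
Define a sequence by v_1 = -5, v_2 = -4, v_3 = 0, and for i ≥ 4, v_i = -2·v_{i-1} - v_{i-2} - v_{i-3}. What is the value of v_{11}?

-329

Applying the relation repeatedly:
v_4 = 9;  v_5 = -14;  v_6 = 19;  v_7 = -33;  v_8 = 61;  v_9 = -108;  v_{10} = 188;  v_{11} = -329.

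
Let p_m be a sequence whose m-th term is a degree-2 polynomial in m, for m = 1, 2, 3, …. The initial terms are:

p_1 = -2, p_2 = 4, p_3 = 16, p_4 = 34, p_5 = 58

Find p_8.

1st diffs: 6, 12, 18, 24.
2nd diffs: 6, 6, 6 (constant).
Newton forward-difference form: p_m = -2 + 6·C(m-1,1) + 6·C(m-1,2).
At m = 8: m-1 = 7, so p_8 = -2 + 42 + 126 = 166.

166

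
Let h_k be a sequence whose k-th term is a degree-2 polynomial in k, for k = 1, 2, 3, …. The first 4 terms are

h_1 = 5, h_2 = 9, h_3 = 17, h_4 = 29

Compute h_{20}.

1st diffs: 4, 8, 12.
2nd diffs: 4, 4 (constant).
Newton forward-difference form: h_k = 5 + 4·C(k-1,1) + 4·C(k-1,2).
At k = 20: k-1 = 19, so h_{20} = 5 + 76 + 684 = 765.

765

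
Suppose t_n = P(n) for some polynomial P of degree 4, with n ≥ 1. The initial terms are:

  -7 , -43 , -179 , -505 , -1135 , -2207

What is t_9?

1st diffs: -36, -136, -326, -630, -1072.
2nd diffs: -100, -190, -304, -442.
3rd diffs: -90, -114, -138.
4th diffs: -24, -24 (constant).
Newton forward-difference form: t_n = -7 + (-36)·C(n-1,1) + (-100)·C(n-1,2) + (-90)·C(n-1,3) + (-24)·C(n-1,4).
At n = 9: n-1 = 8, so t_9 = -7 - 288 - 2800 - 5040 - 1680 = -9815.

-9815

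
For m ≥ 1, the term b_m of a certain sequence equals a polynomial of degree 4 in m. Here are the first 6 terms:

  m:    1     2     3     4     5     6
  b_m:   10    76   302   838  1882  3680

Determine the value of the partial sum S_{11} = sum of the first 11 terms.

1st diffs: 66, 226, 536, 1044, 1798.
2nd diffs: 160, 310, 508, 754.
3rd diffs: 150, 198, 246.
4th diffs: 48, 48 (constant).
Newton forward-difference form: b_m = 10 + 66·C(m-1,1) + 160·C(m-1,2) + 150·C(m-1,3) + 48·C(m-1,4).
Continuing: …, 6526, 10762, 16778, 25012, …, b_{11} = 35950.
Summing m = 1..11 (11 terms) gives 101816.

101816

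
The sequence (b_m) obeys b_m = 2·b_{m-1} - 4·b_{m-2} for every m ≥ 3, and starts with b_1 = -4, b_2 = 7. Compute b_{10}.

2048

Step forward from the initial values:
b_3 = 30  b_4 = 32  b_5 = -56  b_6 = -240  b_7 = -256  b_8 = 448  b_9 = 1920  b_{10} = 2048.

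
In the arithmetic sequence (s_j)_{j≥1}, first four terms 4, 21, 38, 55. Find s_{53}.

Common difference d = 17.
s_j = 4 + (j - 1)·17.
s_{53} = 4 + 52·17 = 888.

888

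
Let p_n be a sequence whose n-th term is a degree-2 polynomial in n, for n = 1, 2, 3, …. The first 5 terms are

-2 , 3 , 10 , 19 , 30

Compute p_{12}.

1st diffs: 5, 7, 9, 11.
2nd diffs: 2, 2, 2 (constant).
Newton forward-difference form: p_n = -2 + 5·C(n-1,1) + 2·C(n-1,2).
At n = 12: n-1 = 11, so p_{12} = -2 + 55 + 110 = 163.

163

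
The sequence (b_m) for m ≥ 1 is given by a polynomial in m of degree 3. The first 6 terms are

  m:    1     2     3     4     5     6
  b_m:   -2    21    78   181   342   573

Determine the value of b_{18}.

13173

1st diffs: 23, 57, 103, 161, 231.
2nd diffs: 34, 46, 58, 70.
3rd diffs: 12, 12, 12 (constant).
Newton forward-difference form: b_m = -2 + 23·C(m-1,1) + 34·C(m-1,2) + 12·C(m-1,3).
At m = 18: m-1 = 17, so b_{18} = -2 + 391 + 4624 + 8160 = 13173.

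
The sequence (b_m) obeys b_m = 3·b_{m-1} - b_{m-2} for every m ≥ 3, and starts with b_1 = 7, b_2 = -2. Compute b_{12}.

Applying the relation repeatedly:
b_3 = -13; b_4 = -37; b_5 = -98; b_6 = -257; b_7 = -673; b_8 = -1762; b_9 = -4613; b_{10} = -12077; b_{11} = -31618; b_{12} = -82777.

-82777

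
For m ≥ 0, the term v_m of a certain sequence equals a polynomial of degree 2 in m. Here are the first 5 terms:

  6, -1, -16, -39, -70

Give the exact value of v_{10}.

1st diffs: -7, -15, -23, -31.
2nd diffs: -8, -8, -8 (constant).
So v_m = -4m^2 - 3m + 6.
Evaluating at m = 10 gives v_{10} = -424.

-424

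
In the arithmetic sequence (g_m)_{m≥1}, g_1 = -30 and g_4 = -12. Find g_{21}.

Common difference d = (-12 - (-30)) / (4 - 1) = 6.
g_m = -30 + (m - 1)·6.
g_{21} = -30 + 20·6 = 90.

90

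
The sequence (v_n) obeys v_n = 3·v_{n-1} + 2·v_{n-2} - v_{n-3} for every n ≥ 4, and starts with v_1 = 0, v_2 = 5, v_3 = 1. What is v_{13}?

830991

Iterate the recurrence:
v_4 = 13  v_5 = 36  v_6 = 133  v_7 = 458  v_8 = 1604  v_9 = 5595  v_{10} = 19535  v_{11} = 68191  v_{12} = 238048  v_{13} = 830991.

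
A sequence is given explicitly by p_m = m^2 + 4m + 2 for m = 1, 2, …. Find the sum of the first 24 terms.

6148

Over m = 1..24: Σm = 300, Σm² = 4900.
Total = (1)·4900 + (4)·300 + (2)·24 = 6148.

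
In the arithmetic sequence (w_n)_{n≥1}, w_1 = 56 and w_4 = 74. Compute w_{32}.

242

Common difference d = (74 - 56) / (4 - 1) = 6.
w_n = 56 + (n - 1)·6.
w_{32} = 56 + 31·6 = 242.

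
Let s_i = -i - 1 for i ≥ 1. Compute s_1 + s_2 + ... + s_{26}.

Over i = 1..26: Σi = 351.
Total = (-1)·351 + (-1)·26 = -377.

-377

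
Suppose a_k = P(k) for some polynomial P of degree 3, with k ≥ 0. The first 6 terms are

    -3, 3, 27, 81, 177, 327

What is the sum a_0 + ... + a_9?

1st diffs: 6, 24, 54, 96, 150.
2nd diffs: 18, 30, 42, 54.
3rd diffs: 12, 12, 12 (constant).
Newton forward-difference form: a_k = -3 + 6·C(k,1) + 18·C(k,2) + 12·C(k,3).
Continuing: 543, 837, 1221, 1707.
Summing k = 0..9 (10 terms) gives 4920.

4920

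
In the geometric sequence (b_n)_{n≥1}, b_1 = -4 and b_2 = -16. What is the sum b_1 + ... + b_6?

-5460

Common ratio r = 4.
b_n = (-4)·4^(n-1).
S = (-4)·(4^6 - 1)/(4 - 1) = (-4)·(4096 - 1)/(3) = -5460.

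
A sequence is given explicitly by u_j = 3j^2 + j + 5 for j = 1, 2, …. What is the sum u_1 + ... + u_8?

688

Over j = 1..8: Σj = 36, Σj² = 204.
Total = (3)·204 + (1)·36 + (5)·8 = 688.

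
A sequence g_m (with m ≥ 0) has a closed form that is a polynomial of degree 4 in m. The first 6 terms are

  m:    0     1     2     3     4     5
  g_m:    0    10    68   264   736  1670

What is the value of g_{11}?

1st diffs: 10, 58, 196, 472, 934.
2nd diffs: 48, 138, 276, 462.
3rd diffs: 90, 138, 186.
4th diffs: 48, 48 (constant).
Newton forward-difference form: g_m = 10·C(m,1) + 48·C(m,2) + 90·C(m,3) + 48·C(m,4).
At m = 11: m = 11, so g_{11} = 110 + 2640 + 14850 + 15840 = 33440.

33440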